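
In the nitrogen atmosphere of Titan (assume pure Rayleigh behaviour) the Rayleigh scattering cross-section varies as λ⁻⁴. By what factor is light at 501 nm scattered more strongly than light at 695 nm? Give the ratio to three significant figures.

3.70

Rayleigh scattering ∝ λ⁻⁴, so the ratio of coefficients is the inverse fourth power of the wavelength ratio.
σ(501)/σ(695) = (695/501)⁴ = (1.3872)⁴ = 3.703.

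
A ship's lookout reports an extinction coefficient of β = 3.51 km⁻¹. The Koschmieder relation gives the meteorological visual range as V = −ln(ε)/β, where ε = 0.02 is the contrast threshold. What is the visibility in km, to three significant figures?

V = −ln(0.02) / 3.51 = 3.912 / 3.51 = 1.1145 km.

1.11 km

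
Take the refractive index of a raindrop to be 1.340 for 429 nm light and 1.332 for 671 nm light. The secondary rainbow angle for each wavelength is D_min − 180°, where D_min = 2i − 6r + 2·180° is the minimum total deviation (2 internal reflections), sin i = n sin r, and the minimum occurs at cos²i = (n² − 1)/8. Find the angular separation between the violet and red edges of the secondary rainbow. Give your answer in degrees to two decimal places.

At 429 nm (n = 1.340): cos²i = 0.09945 → i = 71.618°, r = 45.088°, D_min = 232.709°, rainbow angle = 52.709°.
At 671 nm (n = 1.332): cos²i = 0.09678 → i = 71.875°, r = 45.520°, D_min = 230.628°, rainbow angle = 50.628°.
Angular width = |52.709° − 50.628°| = 2.080°.

2.08°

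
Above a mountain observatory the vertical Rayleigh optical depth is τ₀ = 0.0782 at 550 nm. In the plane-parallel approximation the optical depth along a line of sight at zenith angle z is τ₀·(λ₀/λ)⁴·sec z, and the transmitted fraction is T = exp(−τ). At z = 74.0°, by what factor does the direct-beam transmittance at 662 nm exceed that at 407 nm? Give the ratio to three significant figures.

2.25

Airmass: sec 74.0° = 3.6280.
τ(662 nm) = 0.0782 × (550/662)⁴ × 3.6280 = 0.0782 × 0.4765 × 3.6280 = 0.1352.
τ(407 nm) = 0.0782 × (550/407)⁴ × 3.6280 = 0.0782 × 3.3348 × 3.6280 = 0.9461.
T(662)/T(407) = exp(τ_B − τ_A) = exp(0.8109) = 2.2500.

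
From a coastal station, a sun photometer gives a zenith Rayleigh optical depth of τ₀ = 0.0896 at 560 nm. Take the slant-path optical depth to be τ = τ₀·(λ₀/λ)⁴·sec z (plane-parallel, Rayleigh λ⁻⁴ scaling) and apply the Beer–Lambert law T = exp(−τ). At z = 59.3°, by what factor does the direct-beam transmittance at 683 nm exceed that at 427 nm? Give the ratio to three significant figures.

1.55

Airmass: sec 59.3° = 1.9587.
τ(683 nm) = 0.0896 × (560/683)⁴ × 1.9587 = 0.0896 × 0.4519 × 1.9587 = 0.0793.
τ(427 nm) = 0.0896 × (560/427)⁴ × 1.9587 = 0.0896 × 2.9583 × 1.9587 = 0.5192.
T(683)/T(427) = exp(τ_B − τ_A) = exp(0.4399) = 1.5525.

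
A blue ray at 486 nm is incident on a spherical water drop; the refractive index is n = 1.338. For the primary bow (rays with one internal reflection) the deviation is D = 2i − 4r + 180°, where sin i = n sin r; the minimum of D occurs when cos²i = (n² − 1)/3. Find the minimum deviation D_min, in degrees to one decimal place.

138.6°

cos²i = (1.79024 − 1)/3 = 0.26341; i = arccos(0.51324) = 59.120°.
sin r = sin 59.120°/1.338 = 0.64144; r = 39.899°.
D_min = 2·59.120° − 4·39.899° + 180° = 138.643°.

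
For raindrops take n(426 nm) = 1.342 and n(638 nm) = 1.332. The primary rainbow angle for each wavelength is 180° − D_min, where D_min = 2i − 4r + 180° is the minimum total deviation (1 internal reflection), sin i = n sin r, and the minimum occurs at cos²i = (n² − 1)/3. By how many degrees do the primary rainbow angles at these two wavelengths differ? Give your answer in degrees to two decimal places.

At 426 nm (n = 1.342): cos²i = 0.26699 → i = 58.888°, r = 39.641°, D_min = 139.213°, rainbow angle = 40.787°.
At 638 nm (n = 1.332): cos²i = 0.25807 → i = 59.469°, r = 40.290°, D_min = 137.776°, rainbow angle = 42.224°.
Angular width = |40.787° − 42.224°| = 1.437°.

1.44°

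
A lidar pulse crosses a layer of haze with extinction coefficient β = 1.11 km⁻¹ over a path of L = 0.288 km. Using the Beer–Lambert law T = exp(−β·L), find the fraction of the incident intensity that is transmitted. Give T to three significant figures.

0.726

τ = β·L = 1.11 × 0.288 = 0.3197.
T = exp(−0.3197) = 0.7264.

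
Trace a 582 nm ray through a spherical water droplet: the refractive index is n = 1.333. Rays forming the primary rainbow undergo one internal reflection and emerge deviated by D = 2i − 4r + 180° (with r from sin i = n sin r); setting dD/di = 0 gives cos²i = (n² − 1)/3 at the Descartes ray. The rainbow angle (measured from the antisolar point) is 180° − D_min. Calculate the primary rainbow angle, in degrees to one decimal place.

cos²i = (1.77689 − 1)/3 = 0.25896; i = arccos(0.50888) = 59.410°.
sin r = sin 59.410°/1.333 = 0.64579; r = 40.225°.
D_min = 2·59.410° − 4·40.225° + 180° = 137.922°.
Rainbow angle = 180° − D_min = 42.078°.

42.1°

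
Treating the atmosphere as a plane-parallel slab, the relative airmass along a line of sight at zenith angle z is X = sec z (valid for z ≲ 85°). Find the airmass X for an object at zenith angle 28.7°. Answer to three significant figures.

X = sec z = 1/cos 28.7° = 1/0.8771 = 1.1401.

1.14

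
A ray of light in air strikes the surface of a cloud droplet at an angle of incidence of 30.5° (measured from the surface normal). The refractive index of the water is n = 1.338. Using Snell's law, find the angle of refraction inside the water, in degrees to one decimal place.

22.3°

Snell: sin θ_r = sin θ_i / n = sin 30.5° / 1.338 = 0.5075 / 1.338 = 0.3793.
θ_r = arcsin(0.3793) = 22.29°.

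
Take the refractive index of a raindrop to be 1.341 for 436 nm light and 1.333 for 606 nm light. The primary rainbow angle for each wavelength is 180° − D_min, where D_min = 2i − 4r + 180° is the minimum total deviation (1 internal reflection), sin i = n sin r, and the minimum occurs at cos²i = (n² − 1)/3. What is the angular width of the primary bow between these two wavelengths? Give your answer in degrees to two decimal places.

At 436 nm (n = 1.341): cos²i = 0.26609 → i = 58.946°, r = 39.705°, D_min = 139.071°, rainbow angle = 40.929°.
At 606 nm (n = 1.333): cos²i = 0.25896 → i = 59.410°, r = 40.225°, D_min = 137.922°, rainbow angle = 42.078°.
Angular width = |40.929° − 42.078°| = 1.149°.

1.15°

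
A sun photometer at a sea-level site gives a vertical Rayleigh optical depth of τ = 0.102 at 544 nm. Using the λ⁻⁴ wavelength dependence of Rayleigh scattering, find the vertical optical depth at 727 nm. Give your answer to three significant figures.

0.0320

τ(727 nm) = τ(544 nm) × (544/727)⁴ = 0.102 × (0.7483)⁴ = 0.102 × 0.3135 = 0.0320.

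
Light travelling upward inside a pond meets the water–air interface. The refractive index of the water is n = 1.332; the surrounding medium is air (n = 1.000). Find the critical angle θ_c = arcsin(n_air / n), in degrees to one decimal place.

48.7°

sin θ_c = n_air / n = 1.000 / 1.332 = 0.7508.
θ_c = arcsin(0.7508) = 48.66°.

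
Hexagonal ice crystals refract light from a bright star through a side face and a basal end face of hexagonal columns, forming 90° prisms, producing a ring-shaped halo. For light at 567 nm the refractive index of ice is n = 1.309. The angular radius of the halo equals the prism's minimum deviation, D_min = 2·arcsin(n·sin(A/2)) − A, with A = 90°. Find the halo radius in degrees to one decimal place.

45.5°

n·sin(A/2) = 1.309 × sin 45° = 1.309 × 0.7071 = 0.9256.
D_min = 2·arcsin(0.9256) − 90° = 2 × 67.759° − 90° = 45.519°.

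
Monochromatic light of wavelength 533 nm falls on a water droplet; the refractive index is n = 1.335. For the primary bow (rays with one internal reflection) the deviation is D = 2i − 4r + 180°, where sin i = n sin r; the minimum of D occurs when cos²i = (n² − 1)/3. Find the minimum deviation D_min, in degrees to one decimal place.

138.2°

cos²i = (1.78222 − 1)/3 = 0.26074; i = arccos(0.51063) = 59.294°.
sin r = sin 59.294°/1.335 = 0.64405; r = 40.094°.
D_min = 2·59.294° − 4·40.094° + 180° = 138.212°.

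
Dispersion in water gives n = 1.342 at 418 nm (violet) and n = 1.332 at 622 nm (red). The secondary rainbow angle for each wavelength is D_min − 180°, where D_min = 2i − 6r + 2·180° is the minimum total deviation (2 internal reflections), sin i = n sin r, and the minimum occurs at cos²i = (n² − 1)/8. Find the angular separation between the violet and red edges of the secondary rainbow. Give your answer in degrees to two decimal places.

At 418 nm (n = 1.342): cos²i = 0.10012 → i = 71.554°, r = 44.981°, D_min = 233.222°, rainbow angle = 53.222°.
At 622 nm (n = 1.332): cos²i = 0.09678 → i = 71.875°, r = 45.520°, D_min = 230.628°, rainbow angle = 50.628°.
Angular width = |53.222° − 50.628°| = 2.594°.

2.59°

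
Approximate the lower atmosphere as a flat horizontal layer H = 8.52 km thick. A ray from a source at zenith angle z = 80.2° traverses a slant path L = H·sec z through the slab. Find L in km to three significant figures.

50.1 km

sec z = 1/cos 80.2° = 5.8751.
L = 8.52 × 5.8751 = 50.056 km.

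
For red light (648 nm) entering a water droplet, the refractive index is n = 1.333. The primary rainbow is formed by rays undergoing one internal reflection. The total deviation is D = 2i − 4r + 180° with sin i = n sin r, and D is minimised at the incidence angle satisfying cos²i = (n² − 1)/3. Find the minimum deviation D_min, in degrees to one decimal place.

cos²i = (1.77689 − 1)/3 = 0.25896; i = arccos(0.50888) = 59.410°.
sin r = sin 59.410°/1.333 = 0.64579; r = 40.225°.
D_min = 2·59.410° − 4·40.225° + 180° = 137.922°.

137.9°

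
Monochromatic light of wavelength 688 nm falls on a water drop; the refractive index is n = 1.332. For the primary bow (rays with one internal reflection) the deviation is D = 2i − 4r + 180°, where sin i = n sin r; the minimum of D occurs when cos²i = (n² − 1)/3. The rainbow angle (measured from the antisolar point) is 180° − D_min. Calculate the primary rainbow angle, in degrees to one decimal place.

42.2°

cos²i = (1.77422 − 1)/3 = 0.25807; i = arccos(0.50801) = 59.469°.
sin r = sin 59.469°/1.332 = 0.64666; r = 40.290°.
D_min = 2·59.469° − 4·40.290° + 180° = 137.776°.
Rainbow angle = 180° − D_min = 42.224°.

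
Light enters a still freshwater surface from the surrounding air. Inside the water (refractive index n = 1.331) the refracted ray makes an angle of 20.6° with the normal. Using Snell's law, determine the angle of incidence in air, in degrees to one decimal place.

Snell: sin θ_i = n · sin θ_r = 1.331 × sin 20.6° = 1.331 × 0.3518 = 0.4683.
θ_i = arcsin(0.4683) = 27.92°.

27.9°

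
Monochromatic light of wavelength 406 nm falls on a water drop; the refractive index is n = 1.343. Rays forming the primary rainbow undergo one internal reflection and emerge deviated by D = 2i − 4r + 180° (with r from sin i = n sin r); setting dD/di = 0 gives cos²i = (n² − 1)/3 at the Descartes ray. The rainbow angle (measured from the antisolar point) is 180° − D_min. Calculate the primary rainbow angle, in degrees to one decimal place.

cos²i = (1.80365 − 1)/3 = 0.26788; i = arccos(0.51757) = 58.830°.
sin r = sin 58.830°/1.343 = 0.63711; r = 39.577°.
D_min = 2·58.830° − 4·39.577° + 180° = 139.354°.
Rainbow angle = 180° − D_min = 40.646°.

40.6°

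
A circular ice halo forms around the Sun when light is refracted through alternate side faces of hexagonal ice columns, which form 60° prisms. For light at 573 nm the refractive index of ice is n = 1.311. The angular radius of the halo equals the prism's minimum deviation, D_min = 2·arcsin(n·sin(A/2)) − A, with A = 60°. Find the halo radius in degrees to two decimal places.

21.92°

n·sin(A/2) = 1.311 × sin 30° = 1.311 × 0.5000 = 0.6555.
D_min = 2·arcsin(0.6555) − 60° = 2 × 40.958° − 60° = 21.915°.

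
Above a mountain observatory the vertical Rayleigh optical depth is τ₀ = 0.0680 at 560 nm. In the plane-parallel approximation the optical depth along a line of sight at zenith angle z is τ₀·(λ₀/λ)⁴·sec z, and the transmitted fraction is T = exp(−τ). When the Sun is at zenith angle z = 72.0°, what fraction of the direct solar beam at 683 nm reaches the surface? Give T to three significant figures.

0.905

sec 72.0° = 3.2361.
τ = 0.0680 × (560/683)⁴ × 3.2361 = 0.0680 × 0.4519 × 3.2361 = 0.0994.
T = exp(−0.0994) = 0.9053.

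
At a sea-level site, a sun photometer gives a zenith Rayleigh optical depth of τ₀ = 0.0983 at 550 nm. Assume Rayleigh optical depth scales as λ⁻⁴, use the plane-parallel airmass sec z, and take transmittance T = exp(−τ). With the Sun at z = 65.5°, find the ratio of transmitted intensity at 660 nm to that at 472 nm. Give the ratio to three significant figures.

Airmass: sec 65.5° = 2.4114.
τ(660 nm) = 0.0983 × (550/660)⁴ × 2.4114 = 0.0983 × 0.4823 × 2.4114 = 0.1143.
τ(472 nm) = 0.0983 × (550/472)⁴ × 2.4114 = 0.0983 × 1.8437 × 2.4114 = 0.4370.
T(660)/T(472) = exp(τ_B − τ_A) = exp(0.3227) = 1.3809.

1.38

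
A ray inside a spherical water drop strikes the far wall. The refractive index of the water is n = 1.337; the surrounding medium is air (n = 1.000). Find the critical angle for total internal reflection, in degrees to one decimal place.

sin θ_c = n_air / n = 1.000 / 1.337 = 0.7479.
θ_c = arcsin(0.7479) = 48.41°.

48.4°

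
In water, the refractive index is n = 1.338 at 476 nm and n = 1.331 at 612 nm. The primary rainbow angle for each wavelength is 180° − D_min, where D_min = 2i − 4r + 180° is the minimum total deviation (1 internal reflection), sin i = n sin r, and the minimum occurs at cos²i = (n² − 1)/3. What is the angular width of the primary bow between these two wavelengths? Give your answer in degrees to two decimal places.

At 476 nm (n = 1.338): cos²i = 0.26341 → i = 59.120°, r = 39.899°, D_min = 138.643°, rainbow angle = 41.357°.
At 612 nm (n = 1.331): cos²i = 0.25719 → i = 59.527°, r = 40.356°, D_min = 137.630°, rainbow angle = 42.370°.
Angular width = |41.357° − 42.370°| = 1.013°.

1.01°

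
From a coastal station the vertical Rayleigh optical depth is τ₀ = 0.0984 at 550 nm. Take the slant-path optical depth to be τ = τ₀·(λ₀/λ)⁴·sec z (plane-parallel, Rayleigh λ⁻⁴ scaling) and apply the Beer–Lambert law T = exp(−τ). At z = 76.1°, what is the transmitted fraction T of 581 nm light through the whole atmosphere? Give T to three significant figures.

0.720

sec 76.1° = 4.1627.
τ = 0.0984 × (550/581)⁴ × 4.1627 = 0.0984 × 0.8031 × 4.1627 = 0.3289.
T = exp(−0.3289) = 0.7197.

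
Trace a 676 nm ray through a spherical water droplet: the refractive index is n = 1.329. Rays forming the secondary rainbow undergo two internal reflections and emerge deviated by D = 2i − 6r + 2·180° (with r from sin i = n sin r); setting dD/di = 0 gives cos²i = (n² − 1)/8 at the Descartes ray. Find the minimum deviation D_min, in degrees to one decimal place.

229.8°

cos²i = (1.76624 − 1)/8 = 0.09578; i = arccos(0.30948) = 71.972°.
sin r = sin 71.972°/1.329 = 0.71550; r = 45.685°.
D_min = 2·71.972° − 6·45.685° + 360° = 229.837°.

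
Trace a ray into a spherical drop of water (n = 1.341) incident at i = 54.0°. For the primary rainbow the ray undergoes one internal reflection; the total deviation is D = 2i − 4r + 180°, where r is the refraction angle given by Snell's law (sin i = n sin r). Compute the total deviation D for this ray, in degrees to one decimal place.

139.6°

sin r = sin 54.0° / 1.341 = 0.8090/1.341 = 0.6033; r = 37.11°.
D = 2·54.0° − 4·37.11° + 180° = 108.00° − 148.42° + 180° = 139.58°.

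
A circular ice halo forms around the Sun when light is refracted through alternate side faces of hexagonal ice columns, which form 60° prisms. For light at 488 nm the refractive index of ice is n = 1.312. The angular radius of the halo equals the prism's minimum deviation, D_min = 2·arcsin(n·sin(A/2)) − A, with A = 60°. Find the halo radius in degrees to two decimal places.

21.99°

n·sin(A/2) = 1.312 × sin 30° = 1.312 × 0.5000 = 0.6560.
D_min = 2·arcsin(0.6560) − 60° = 2 × 40.996° − 60° = 21.991°.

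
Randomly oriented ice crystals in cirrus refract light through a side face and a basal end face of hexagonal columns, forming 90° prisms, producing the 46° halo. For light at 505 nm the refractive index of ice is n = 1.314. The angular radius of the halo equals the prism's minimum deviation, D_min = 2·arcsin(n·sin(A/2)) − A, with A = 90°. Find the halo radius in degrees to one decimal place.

n·sin(A/2) = 1.314 × sin 45° = 1.314 × 0.7071 = 0.9291.
D_min = 2·arcsin(0.9291) − 90° = 2 × 68.301° − 90° = 46.602°.

46.6°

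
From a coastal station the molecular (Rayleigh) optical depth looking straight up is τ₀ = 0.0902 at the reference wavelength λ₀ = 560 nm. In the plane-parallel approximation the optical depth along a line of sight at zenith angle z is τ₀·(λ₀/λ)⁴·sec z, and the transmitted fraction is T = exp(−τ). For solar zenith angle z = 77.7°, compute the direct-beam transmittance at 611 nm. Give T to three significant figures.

0.742

sec 77.7° = 4.6942.
τ = 0.0902 × (560/611)⁴ × 4.6942 = 0.0902 × 0.7056 × 4.6942 = 0.2988.
T = exp(−0.2988) = 0.7417.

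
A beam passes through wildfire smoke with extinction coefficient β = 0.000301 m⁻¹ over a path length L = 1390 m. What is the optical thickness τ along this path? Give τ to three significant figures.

0.418

τ = β·L = 0.000301 × 1390 = 0.4184.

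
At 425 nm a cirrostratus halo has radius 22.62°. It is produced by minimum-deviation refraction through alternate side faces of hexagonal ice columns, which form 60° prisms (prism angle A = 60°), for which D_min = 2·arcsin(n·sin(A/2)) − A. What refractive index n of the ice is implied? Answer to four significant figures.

Rearranging: n = sin((D_min + A)/2) / sin(A/2).
(D_min + A)/2 = (22.62° + 60°)/2 = 41.310°.
n = sin 41.310° / sin 30° = 0.6601 / 0.5000 = 1.3203.

1.320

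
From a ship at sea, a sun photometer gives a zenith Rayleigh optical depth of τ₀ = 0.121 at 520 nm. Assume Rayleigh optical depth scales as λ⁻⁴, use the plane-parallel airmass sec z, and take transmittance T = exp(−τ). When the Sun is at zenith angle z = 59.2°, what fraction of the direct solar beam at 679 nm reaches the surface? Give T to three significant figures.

sec 59.2° = 1.9530.
τ = 0.121 × (520/679)⁴ × 1.9530 = 0.121 × 0.3440 × 1.9530 = 0.0813.
T = exp(−0.0813) = 0.9219.

0.922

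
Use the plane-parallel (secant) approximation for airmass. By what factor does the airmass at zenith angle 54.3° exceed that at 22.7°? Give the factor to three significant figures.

1.58

X(54.3°)/X(22.7°) = sec 54.3° / sec 22.7° = cos 22.7° / cos 54.3° = 0.9225/0.5835 = 1.5809.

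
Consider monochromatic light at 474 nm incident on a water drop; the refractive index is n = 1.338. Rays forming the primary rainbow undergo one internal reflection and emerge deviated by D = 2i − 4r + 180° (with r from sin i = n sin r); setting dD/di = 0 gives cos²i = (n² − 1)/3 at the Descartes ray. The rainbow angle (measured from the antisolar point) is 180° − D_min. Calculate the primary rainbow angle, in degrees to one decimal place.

41.4°

cos²i = (1.79024 − 1)/3 = 0.26341; i = arccos(0.51324) = 59.120°.
sin r = sin 59.120°/1.338 = 0.64144; r = 39.899°.
D_min = 2·59.120° − 4·39.899° + 180° = 138.643°.
Rainbow angle = 180° − D_min = 41.357°.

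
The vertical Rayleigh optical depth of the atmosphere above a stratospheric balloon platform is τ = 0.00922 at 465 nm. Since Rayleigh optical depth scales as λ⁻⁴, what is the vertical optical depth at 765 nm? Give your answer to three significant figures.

0.00126

τ(765 nm) = τ(465 nm) × (465/765)⁴ = 0.00922 × (0.6078)⁴ = 0.00922 × 0.1365 = 0.0013.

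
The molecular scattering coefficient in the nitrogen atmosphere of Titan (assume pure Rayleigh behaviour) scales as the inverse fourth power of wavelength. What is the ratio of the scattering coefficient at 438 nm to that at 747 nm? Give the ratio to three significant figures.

Rayleigh scattering ∝ λ⁻⁴, so the ratio of coefficients is the inverse fourth power of the wavelength ratio.
σ(438)/σ(747) = (747/438)⁴ = (1.7055)⁴ = 8.46.

8.46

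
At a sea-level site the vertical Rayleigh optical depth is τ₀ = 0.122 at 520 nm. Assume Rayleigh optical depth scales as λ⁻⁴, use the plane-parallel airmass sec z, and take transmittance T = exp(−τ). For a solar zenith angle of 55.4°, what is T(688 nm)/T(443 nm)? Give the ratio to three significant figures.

Airmass: sec 55.4° = 1.7610.
τ(688 nm) = 0.122 × (520/688)⁴ × 1.7610 = 0.122 × 0.3263 × 1.7610 = 0.0701.
τ(443 nm) = 0.122 × (520/443)⁴ × 1.7610 = 0.122 × 1.8984 × 1.7610 = 0.4079.
T(688)/T(443) = exp(τ_B − τ_A) = exp(0.3378) = 1.4018.

1.40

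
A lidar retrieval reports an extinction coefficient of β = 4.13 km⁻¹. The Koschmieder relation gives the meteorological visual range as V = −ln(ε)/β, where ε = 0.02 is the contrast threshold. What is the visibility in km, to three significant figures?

0.947 km

V = −ln(0.02) / 4.13 = 3.912 / 4.13 = 0.9472 km.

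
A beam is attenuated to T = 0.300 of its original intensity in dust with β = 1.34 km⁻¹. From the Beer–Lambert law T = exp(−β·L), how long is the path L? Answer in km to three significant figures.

Beer–Lambert: T = exp(−βL) ⇒ L = −ln(T)/β = −ln(0.300)/1.34 = 1.2040/1.34 = 0.8985 km.

0.898 km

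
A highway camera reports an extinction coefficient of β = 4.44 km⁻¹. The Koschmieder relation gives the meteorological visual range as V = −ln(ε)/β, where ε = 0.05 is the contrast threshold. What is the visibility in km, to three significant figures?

V = −ln(0.05) / 4.44 = 2.996 / 4.44 = 0.6747 km.

0.675 km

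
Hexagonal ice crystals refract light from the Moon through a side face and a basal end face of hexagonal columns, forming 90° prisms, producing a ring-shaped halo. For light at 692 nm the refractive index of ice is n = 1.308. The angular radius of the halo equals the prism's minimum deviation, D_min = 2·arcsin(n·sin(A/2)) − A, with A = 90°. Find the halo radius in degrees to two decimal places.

n·sin(A/2) = 1.308 × sin 45° = 1.308 × 0.7071 = 0.9249.
D_min = 2·arcsin(0.9249) − 90° = 2 × 67.653° − 90° = 45.305°.

45.31°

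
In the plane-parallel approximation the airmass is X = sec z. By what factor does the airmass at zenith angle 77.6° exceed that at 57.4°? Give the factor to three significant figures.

X(77.6°)/X(57.4°) = sec 77.6° / sec 57.4° = cos 57.4° / cos 77.6° = 0.5388/0.2147 = 2.5090.

2.51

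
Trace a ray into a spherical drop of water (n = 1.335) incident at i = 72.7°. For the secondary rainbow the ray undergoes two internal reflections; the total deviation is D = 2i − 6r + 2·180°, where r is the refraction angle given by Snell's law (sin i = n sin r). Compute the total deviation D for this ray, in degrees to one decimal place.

sin r = sin 72.7° / 1.335 = 0.9548/1.335 = 0.7152; r = 45.66°.
D = 2·72.7° − 6·45.66° + 2·180° = 145.40° − 273.95° + 360° = 231.45°.

231.5°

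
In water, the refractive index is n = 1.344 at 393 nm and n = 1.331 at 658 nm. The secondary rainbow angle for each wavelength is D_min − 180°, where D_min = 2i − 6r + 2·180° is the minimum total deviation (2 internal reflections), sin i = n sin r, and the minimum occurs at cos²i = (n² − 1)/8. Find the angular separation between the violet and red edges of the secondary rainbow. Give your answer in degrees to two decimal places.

At 393 nm (n = 1.344): cos²i = 0.10079 → i = 71.490°, r = 44.874°, D_min = 233.733°, rainbow angle = 53.733°.
At 658 nm (n = 1.331): cos²i = 0.09645 → i = 71.907°, r = 45.575°, D_min = 230.365°, rainbow angle = 50.365°.
Angular width = |53.733° − 50.365°| = 3.368°.

3.37°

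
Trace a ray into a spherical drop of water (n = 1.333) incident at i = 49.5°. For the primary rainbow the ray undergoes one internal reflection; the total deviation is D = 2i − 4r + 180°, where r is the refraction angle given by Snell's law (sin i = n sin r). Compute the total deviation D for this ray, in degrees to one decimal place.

sin r = sin 49.5° / 1.333 = 0.7604/1.333 = 0.5704; r = 34.78°.
D = 2·49.5° − 4·34.78° + 180° = 99.00° − 139.13° + 180° = 139.87°.

139.9°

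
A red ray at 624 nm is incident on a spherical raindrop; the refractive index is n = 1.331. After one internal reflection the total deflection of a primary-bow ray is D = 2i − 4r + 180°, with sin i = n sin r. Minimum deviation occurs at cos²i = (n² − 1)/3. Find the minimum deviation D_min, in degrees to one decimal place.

137.6°

cos²i = (1.77156 − 1)/3 = 0.25719; i = arccos(0.50714) = 59.527°.
sin r = sin 59.527°/1.331 = 0.64753; r = 40.356°.
D_min = 2·59.527° − 4·40.356° + 180° = 137.630°.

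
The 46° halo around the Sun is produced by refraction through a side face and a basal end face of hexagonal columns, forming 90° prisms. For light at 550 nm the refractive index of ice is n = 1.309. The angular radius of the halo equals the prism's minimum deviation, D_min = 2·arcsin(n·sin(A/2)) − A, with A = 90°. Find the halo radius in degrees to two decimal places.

n·sin(A/2) = 1.309 × sin 45° = 1.309 × 0.7071 = 0.9256.
D_min = 2·arcsin(0.9256) − 90° = 2 × 67.759° − 90° = 45.519°.

45.52°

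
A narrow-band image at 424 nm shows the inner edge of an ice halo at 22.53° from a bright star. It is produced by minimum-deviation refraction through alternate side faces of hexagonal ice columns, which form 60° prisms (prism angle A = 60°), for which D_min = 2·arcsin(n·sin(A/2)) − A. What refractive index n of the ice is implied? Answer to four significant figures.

Rearranging: n = sin((D_min + A)/2) / sin(A/2).
(D_min + A)/2 = (22.53° + 60°)/2 = 41.265°.
n = sin 41.265° / sin 30° = 0.6595 / 0.5000 = 1.3191.

1.319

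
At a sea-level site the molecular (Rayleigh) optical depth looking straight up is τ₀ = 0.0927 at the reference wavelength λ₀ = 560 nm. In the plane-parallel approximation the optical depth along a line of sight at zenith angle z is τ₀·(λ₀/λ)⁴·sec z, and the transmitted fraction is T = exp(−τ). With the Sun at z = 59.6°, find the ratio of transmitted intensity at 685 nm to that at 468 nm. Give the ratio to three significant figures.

1.34

Airmass: sec 59.6° = 1.9762.
τ(685 nm) = 0.0927 × (560/685)⁴ × 1.9762 = 0.0927 × 0.4467 × 1.9762 = 0.0818.
τ(468 nm) = 0.0927 × (560/468)⁴ × 1.9762 = 0.0927 × 2.0501 × 1.9762 = 0.3756.
T(685)/T(468) = exp(τ_B − τ_A) = exp(0.2937) = 1.3414.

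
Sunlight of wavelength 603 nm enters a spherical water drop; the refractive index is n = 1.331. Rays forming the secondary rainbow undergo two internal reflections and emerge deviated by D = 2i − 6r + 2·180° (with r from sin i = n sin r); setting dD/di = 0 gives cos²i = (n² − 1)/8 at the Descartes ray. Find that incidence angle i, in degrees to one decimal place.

71.9°

cos²i = (1.331² − 1)/8 = (1.77156 − 1)/8 = 0.09645.
cos i = 0.31056, so i = 71.907°.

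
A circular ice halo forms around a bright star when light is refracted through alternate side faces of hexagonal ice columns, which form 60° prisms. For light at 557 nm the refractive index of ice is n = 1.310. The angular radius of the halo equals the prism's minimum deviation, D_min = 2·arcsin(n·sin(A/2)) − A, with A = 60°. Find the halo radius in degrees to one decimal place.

n·sin(A/2) = 1.310 × sin 30° = 1.310 × 0.5000 = 0.6550.
D_min = 2·arcsin(0.6550) − 60° = 2 × 40.920° − 60° = 21.839°.

21.8°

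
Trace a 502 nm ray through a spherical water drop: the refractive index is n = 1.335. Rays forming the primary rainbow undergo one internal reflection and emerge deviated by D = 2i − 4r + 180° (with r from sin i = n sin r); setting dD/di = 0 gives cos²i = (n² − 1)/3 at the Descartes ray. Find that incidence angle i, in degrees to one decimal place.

59.3°

cos²i = (1.335² − 1)/3 = (1.78222 − 1)/3 = 0.26074.
cos i = 0.51063, so i = 59.294°.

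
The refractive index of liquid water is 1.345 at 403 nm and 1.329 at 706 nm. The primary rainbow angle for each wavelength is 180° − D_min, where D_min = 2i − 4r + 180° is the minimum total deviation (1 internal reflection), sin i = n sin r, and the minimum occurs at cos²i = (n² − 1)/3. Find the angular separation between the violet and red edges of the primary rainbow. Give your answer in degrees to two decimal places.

At 403 nm (n = 1.345): cos²i = 0.26967 → i = 58.715°, r = 39.448°, D_min = 139.635°, rainbow angle = 40.365°.
At 706 nm (n = 1.329): cos²i = 0.25541 → i = 59.643°, r = 40.487°, D_min = 137.337°, rainbow angle = 42.663°.
Angular width = |40.365° − 42.663°| = 2.299°.

2.30°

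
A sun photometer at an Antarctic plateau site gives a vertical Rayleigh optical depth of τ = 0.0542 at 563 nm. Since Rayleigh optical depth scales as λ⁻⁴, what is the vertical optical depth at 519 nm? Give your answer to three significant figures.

τ(519 nm) = τ(563 nm) × (563/519)⁴ = 0.0542 × (1.0848)⁴ = 0.0542 × 1.3847 = 0.0751.

0.0751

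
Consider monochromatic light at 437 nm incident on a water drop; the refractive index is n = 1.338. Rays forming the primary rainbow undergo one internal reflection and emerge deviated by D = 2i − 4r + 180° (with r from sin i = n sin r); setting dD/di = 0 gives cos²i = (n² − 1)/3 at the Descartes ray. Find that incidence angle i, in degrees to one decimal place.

cos²i = (1.338² − 1)/3 = (1.79024 − 1)/3 = 0.26341.
cos i = 0.51324, so i = 59.120°.

59.1°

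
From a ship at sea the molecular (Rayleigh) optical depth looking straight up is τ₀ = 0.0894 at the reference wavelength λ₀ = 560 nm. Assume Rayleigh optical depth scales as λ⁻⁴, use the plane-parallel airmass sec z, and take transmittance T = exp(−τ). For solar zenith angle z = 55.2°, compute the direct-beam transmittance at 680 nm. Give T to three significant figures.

0.930

sec 55.2° = 1.7522.
τ = 0.0894 × (560/680)⁴ × 1.7522 = 0.0894 × 0.4600 × 1.7522 = 0.0721.
T = exp(−0.0721) = 0.9305.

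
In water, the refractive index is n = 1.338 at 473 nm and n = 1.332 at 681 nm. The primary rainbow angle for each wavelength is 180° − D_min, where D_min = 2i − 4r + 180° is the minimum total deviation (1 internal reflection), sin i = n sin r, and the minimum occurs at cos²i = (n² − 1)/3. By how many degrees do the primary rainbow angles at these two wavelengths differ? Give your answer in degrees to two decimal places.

At 473 nm (n = 1.338): cos²i = 0.26341 → i = 59.120°, r = 39.899°, D_min = 138.643°, rainbow angle = 41.357°.
At 681 nm (n = 1.332): cos²i = 0.25807 → i = 59.469°, r = 40.290°, D_min = 137.776°, rainbow angle = 42.224°.
Angular width = |41.357° − 42.224°| = 0.867°.

0.87°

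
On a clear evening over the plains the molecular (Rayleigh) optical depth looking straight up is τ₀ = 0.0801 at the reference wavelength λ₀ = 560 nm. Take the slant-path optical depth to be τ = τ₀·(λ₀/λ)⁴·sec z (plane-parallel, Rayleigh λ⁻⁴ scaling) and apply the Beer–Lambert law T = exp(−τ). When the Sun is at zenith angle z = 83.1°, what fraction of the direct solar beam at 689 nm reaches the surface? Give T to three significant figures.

sec 83.1° = 8.3238.
τ = 0.0801 × (560/689)⁴ × 8.3238 = 0.0801 × 0.4364 × 8.3238 = 0.2910.
T = exp(−0.2910) = 0.7475.

0.748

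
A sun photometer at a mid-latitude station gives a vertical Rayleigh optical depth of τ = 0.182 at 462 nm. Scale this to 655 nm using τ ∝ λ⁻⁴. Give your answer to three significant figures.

0.0450

τ(655 nm) = τ(462 nm) × (462/655)⁴ = 0.182 × (0.7053)⁴ = 0.182 × 0.2475 = 0.0450.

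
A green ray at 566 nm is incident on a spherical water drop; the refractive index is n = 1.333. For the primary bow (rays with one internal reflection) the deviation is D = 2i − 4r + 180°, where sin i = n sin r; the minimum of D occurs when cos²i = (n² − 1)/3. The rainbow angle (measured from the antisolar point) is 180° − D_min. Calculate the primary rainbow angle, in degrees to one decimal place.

cos²i = (1.77689 − 1)/3 = 0.25896; i = arccos(0.50888) = 59.410°.
sin r = sin 59.410°/1.333 = 0.64579; r = 40.225°.
D_min = 2·59.410° − 4·40.225° + 180° = 137.922°.
Rainbow angle = 180° − D_min = 42.078°.

42.1°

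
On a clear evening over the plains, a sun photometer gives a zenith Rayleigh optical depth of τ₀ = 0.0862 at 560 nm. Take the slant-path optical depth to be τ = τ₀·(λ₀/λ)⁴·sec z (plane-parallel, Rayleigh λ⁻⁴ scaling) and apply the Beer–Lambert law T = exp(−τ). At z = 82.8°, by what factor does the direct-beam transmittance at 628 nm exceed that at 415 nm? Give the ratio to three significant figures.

Airmass: sec 82.8° = 7.9787.
τ(628 nm) = 0.0862 × (560/628)⁴ × 7.9787 = 0.0862 × 0.6323 × 7.9787 = 0.4349.
τ(415 nm) = 0.0862 × (560/415)⁴ × 7.9787 = 0.0862 × 3.3156 × 7.9787 = 2.2803.
T(628)/T(415) = exp(τ_B − τ_A) = exp(1.8455) = 6.3311.

6.33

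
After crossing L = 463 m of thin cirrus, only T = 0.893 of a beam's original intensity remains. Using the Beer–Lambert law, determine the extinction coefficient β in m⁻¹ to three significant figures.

Beer–Lambert: T = exp(−βL) ⇒ β = −ln(T)/L = −ln(0.893)/463 = 0.1132/463 = 0.0002444 m⁻¹.

0.000244 m⁻¹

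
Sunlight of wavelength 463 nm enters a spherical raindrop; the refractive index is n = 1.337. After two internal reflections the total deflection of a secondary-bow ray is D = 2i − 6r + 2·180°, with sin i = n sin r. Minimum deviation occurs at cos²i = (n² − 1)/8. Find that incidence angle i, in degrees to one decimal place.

cos²i = (1.337² − 1)/8 = (1.78757 − 1)/8 = 0.09845.
cos i = 0.31376, so i = 71.714°.

71.7°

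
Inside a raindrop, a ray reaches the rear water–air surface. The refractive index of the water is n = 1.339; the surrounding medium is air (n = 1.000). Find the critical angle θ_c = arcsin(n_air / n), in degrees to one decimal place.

48.3°

sin θ_c = n_air / n = 1.000 / 1.339 = 0.7468.
θ_c = arcsin(0.7468) = 48.32°.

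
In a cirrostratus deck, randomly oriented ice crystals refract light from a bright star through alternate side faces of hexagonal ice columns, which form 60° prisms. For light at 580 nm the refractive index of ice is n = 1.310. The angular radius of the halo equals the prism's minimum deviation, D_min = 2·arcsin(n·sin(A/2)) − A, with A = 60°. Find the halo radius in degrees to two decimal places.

n·sin(A/2) = 1.310 × sin 30° = 1.310 × 0.5000 = 0.6550.
D_min = 2·arcsin(0.6550) − 60° = 2 × 40.920° − 60° = 21.839°.

21.84°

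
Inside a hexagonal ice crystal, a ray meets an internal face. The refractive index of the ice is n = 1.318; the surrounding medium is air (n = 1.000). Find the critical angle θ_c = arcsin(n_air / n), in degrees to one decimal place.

49.4°

sin θ_c = n_air / n = 1.000 / 1.318 = 0.7587.
θ_c = arcsin(0.7587) = 49.35°.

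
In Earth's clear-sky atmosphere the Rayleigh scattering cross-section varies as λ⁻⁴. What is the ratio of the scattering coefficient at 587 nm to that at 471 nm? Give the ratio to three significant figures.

Rayleigh scattering ∝ λ⁻⁴, so the ratio of coefficients is the inverse fourth power of the wavelength ratio.
σ(587)/σ(471) = (471/587)⁴ = (0.8024)⁴ = 0.4145.

0.415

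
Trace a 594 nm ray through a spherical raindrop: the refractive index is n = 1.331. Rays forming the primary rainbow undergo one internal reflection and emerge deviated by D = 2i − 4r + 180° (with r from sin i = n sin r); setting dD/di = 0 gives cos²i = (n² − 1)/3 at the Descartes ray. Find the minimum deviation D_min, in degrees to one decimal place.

cos²i = (1.77156 − 1)/3 = 0.25719; i = arccos(0.50714) = 59.527°.
sin r = sin 59.527°/1.331 = 0.64753; r = 40.356°.
D_min = 2·59.527° − 4·40.356° + 180° = 137.630°.

137.6°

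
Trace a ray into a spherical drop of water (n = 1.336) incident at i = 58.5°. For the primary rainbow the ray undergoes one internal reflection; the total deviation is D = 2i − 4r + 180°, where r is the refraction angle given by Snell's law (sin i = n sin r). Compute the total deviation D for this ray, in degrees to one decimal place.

sin r = sin 58.5° / 1.336 = 0.8526/1.336 = 0.6382; r = 39.66°.
D = 2·58.5° − 4·39.66° + 180° = 117.00° − 158.63° + 180° = 138.37°.

138.4°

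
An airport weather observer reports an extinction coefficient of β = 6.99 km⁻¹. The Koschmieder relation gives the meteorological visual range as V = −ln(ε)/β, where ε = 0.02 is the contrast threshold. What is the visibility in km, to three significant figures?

V = −ln(0.02) / 6.99 = 3.912 / 6.99 = 0.5597 km.

0.560 km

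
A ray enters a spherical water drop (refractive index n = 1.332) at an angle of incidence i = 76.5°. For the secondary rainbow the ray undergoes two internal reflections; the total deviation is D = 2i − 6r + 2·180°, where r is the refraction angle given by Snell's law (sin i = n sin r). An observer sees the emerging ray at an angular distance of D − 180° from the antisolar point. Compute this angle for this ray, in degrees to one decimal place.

51.7°

sin r = sin 76.5° / 1.332 = 0.9724/1.332 = 0.7300; r = 46.89°.
D = 2·76.5° − 6·46.89° + 2·180° = 153.00° − 281.32° + 360° = 231.68°.
Angle from antisolar point = D − 180° = 51.68°.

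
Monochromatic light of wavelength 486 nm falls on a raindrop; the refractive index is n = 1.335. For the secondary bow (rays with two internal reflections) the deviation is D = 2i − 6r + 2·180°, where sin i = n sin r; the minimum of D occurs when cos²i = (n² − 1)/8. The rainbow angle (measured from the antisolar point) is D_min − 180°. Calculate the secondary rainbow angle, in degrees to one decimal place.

cos²i = (1.78222 − 1)/8 = 0.09778; i = arccos(0.31269) = 71.778°.
sin r = sin 71.778°/1.335 = 0.71150; r = 45.357°.
D_min = 2·71.778° − 6·45.357° + 360° = 231.414°.
Rainbow angle = D_min − 180° = 51.414°.

51.4°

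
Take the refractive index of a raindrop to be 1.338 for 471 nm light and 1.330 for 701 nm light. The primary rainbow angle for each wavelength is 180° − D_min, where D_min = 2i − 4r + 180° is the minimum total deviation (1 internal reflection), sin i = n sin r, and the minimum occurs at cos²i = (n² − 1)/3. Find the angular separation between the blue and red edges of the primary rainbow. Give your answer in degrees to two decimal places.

At 471 nm (n = 1.338): cos²i = 0.26341 → i = 59.120°, r = 39.899°, D_min = 138.643°, rainbow angle = 41.357°.
At 701 nm (n = 1.330): cos²i = 0.25630 → i = 59.585°, r = 40.422°, D_min = 137.484°, rainbow angle = 42.516°.
Angular width = |41.357° − 42.516°| = 1.160°.

1.16°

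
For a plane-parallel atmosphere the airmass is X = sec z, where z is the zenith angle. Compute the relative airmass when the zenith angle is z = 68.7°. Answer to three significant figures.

X = sec z = 1/cos 68.7° = 1/0.3633 = 2.7529.

2.75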